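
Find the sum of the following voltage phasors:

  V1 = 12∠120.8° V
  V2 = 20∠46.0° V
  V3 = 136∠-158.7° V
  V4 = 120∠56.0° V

Step 1 — Convert each phasor to rectangular form:
  V1 = 12·(cos(120.8°) + j·sin(120.8°)) = -6.145 + j10.31 V
  V2 = 20·(cos(46.0°) + j·sin(46.0°)) = 13.89 + j14.39 V
  V3 = 136·(cos(-158.7°) + j·sin(-158.7°)) = -126.7 - j49.4 V
  V4 = 120·(cos(56.0°) + j·sin(56.0°)) = 67.1 + j99.48 V
Step 2 — Sum components: V_total = -51.86 + j74.78 V.
Step 3 — Convert to polar: |V_total| = 91 V, ∠V_total = 124.7°.

V_total = 91∠124.7° V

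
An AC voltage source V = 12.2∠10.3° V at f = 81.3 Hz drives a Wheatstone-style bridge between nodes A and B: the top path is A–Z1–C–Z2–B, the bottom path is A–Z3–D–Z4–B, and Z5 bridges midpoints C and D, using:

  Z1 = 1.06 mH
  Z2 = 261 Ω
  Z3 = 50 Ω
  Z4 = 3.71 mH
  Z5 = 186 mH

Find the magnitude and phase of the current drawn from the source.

Step 1 — Angular frequency: ω = 2π·f = 2π·81.3 = 510.8 rad/s.
Step 2 — Component impedances:
  Z1: Z = jωL = j·510.8·0.00106 = 0 + j0.5415 Ω
  Z2: Z = R = 261 Ω
  Z3: Z = R = 50 Ω
  Z4: Z = jωL = j·510.8·0.00371 = 0 + j1.895 Ω
  Z5: Z = jωL = j·510.8·0.186 = 0 + j95.01 Ω
Step 3 — Bridge requires nodal analysis (the Z5 bridge couples midpoints C and D, so the two paths cannot be reduced to a simple series/parallel combination). Setting node B to ground and injecting 1 A at node A, the 3-node admittance system at A, C, D solves to V_A = Z_AB = 35.41 + j16.91 Ω = 39.25∠25.5° Ω.
Step 4 — Source phasor: V = 12.2∠10.3° V = 12 + j2.181 V.
Step 5 — Ohm's law: I = V / Z_total = (12 + j2.181) / (35.41 + j16.91) = 0.2999 - j0.08166 A.
Step 6 — Convert to polar: |I| = 0.3109 A, ∠I = -15.2°.

I = 0.3109∠-15.2° A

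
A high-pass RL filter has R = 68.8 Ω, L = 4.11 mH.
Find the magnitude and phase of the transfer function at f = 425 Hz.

Step 1 — Angular frequency: ω = 2π·425 = 2670 rad/s.
Step 2 — Transfer function: H(jω) = jωL/(R + jωL).
Step 3 — Numerator jωL = j·10.98; denominator R + jωL = 68.8 + j10.98.
Step 4 — H = 0.02482 + j0.1556.
Step 5 — Magnitude: |H| = 0.1575 (-16.1 dB); phase: φ = 80.9°.

|H| = 0.1575 (-16.1 dB), φ = 80.9°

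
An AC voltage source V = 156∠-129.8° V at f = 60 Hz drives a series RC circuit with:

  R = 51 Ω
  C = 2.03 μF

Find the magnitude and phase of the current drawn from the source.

Step 1 — Angular frequency: ω = 2π·f = 2π·60 = 377 rad/s.
Step 2 — Component impedances:
  R: Z = R = 51 Ω
  C: Z = 1/(jωC) = -j/(ω·C) = 0 - j1307 Ω
Step 3 — Series combination: Z_total = R + C = 51 - j1307 Ω = 1308∠-87.8° Ω.
Step 4 — Source phasor: V = 156∠-129.8° V = -99.86 - j119.9 V.
Step 5 — Ohm's law: I = V / Z_total = (-99.86 - j119.9) / (51 - j1307) = 0.0886 - j0.07988 A.
Step 6 — Convert to polar: |I| = 0.1193 A, ∠I = -42.0°.

I = 0.1193∠-42.0° A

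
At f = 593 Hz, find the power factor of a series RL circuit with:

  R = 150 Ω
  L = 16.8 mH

Step 1 — Angular frequency: ω = 2π·f = 2π·593 = 3726 rad/s.
Step 2 — Component impedances:
  R: Z = R = 150 Ω
  L: Z = jωL = j·3726·0.0168 = 0 + j62.6 Ω
Step 3 — Series combination: Z_total = R + L = 150 + j62.6 Ω = 162.5∠22.7° Ω.
Step 4 — Power factor: PF = cos(φ) = Re(Z)/|Z| = 150/162.537 = 0.9229.
Step 5 — Type: Im(Z) = 62.6 ⇒ lagging (phase φ = 22.7°).

PF = 0.9229 (lagging, φ = 22.7°)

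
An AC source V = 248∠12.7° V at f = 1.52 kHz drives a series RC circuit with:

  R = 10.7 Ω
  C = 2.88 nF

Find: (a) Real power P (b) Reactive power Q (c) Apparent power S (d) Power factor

Step 1 — Angular frequency: ω = 2π·f = 2π·1520 = 9550 rad/s.
Step 2 — Component impedances:
  R: Z = R = 10.7 Ω
  C: Z = 1/(jωC) = -j/(ω·C) = 0 - j3.636e+04 Ω
Step 3 — Series combination: Z_total = R + C = 10.7 - j3.636e+04 Ω = 3.636e+04∠-90.0° Ω.
Step 4 — Source phasor: V = 248∠12.7° V = 241.9 + j54.52 V.
Step 5 — Current: I = V / Z = -0.001498 + j0.006655 A = 0.006821∠102.7° A.
Step 6 — Complex power: S = V·I* = 0.0004979 - j1.692 VA.
Step 7 — Real power: P = Re(S) = 0.0004979 W.
Step 8 — Reactive power: Q = Im(S) = -1.692 VAR.
Step 9 — Apparent power: |S| = 1.692 VA.
Step 10 — Power factor: PF = P/|S| = 0.0002943 (leading).

(a) P = 0.0004979 W  (b) Q = -1.692 VAR  (c) S = 1.692 VA  (d) PF = 0.0002943 (leading)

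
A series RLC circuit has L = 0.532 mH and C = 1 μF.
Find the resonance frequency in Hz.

Step 1 — Resonance condition Im(Z)=0 gives ω₀ = 1/√(LC).
Step 2 — ω₀ = 1/√(0.000532·1e-06) = 4.336e+04 rad/s.
Step 3 — f₀ = ω₀/(2π) = 6900 Hz.

f₀ = 6900 Hz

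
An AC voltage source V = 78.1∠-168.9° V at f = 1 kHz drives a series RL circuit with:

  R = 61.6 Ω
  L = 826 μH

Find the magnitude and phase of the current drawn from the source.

Step 1 — Angular frequency: ω = 2π·f = 2π·1000 = 6283 rad/s.
Step 2 — Component impedances:
  R: Z = R = 61.6 Ω
  L: Z = jωL = j·6283·0.000826 = 0 + j5.19 Ω
Step 3 — Series combination: Z_total = R + L = 61.6 + j5.19 Ω = 61.82∠4.8° Ω.
Step 4 — Source phasor: V = 78.1∠-168.9° V = -76.64 - j15.04 V.
Step 5 — Ohm's law: I = V / Z_total = (-76.64 - j15.04) / (61.6 + j5.19) = -1.256 - j0.1383 A.
Step 6 — Convert to polar: |I| = 1.263 A, ∠I = -173.7°.

I = 1.263∠-173.7° A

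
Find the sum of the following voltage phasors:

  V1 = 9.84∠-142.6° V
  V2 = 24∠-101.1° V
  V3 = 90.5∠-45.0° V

Step 1 — Convert each phasor to rectangular form:
  V1 = 9.84·(cos(-142.6°) + j·sin(-142.6°)) = -7.817 - j5.977 V
  V2 = 24·(cos(-101.1°) + j·sin(-101.1°)) = -4.621 - j23.55 V
  V3 = 90.5·(cos(-45.0°) + j·sin(-45.0°)) = 63.99 - j63.99 V
Step 2 — Sum components: V_total = 51.56 - j93.52 V.
Step 3 — Convert to polar: |V_total| = 106.8 V, ∠V_total = -61.1°.

V_total = 106.8∠-61.1° V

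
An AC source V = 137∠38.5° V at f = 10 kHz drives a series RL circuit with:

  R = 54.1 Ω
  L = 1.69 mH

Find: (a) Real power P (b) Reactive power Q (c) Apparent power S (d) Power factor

Step 1 — Angular frequency: ω = 2π·f = 2π·1e+04 = 6.283e+04 rad/s.
Step 2 — Component impedances:
  R: Z = R = 54.1 Ω
  L: Z = jωL = j·6.283e+04·0.00169 = 0 + j106.2 Ω
Step 3 — Series combination: Z_total = R + L = 54.1 + j106.2 Ω = 119.2∠63.0° Ω.
Step 4 — Source phasor: V = 137∠38.5° V = 107.2 + j85.28 V.
Step 5 — Current: I = V / Z = 1.046 - j0.4768 A = 1.15∠-24.5° A.
Step 6 — Complex power: S = V·I* = 71.5 + j140.3 VA.
Step 7 — Real power: P = Re(S) = 71.5 W.
Step 8 — Reactive power: Q = Im(S) = 140.3 VAR.
Step 9 — Apparent power: |S| = 157.5 VA.
Step 10 — Power factor: PF = P/|S| = 0.454 (lagging).

(a) P = 71.5 W  (b) Q = 140.3 VAR  (c) S = 157.5 VA  (d) PF = 0.454 (lagging)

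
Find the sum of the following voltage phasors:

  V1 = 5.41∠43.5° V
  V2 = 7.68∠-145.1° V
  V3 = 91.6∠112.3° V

Step 1 — Convert each phasor to rectangular form:
  V1 = 5.41·(cos(43.5°) + j·sin(43.5°)) = 3.924 + j3.724 V
  V2 = 7.68·(cos(-145.1°) + j·sin(-145.1°)) = -6.299 - j4.394 V
  V3 = 91.6·(cos(112.3°) + j·sin(112.3°)) = -34.76 + j84.75 V
Step 2 — Sum components: V_total = -37.13 + j84.08 V.
Step 3 — Convert to polar: |V_total| = 91.91 V, ∠V_total = 113.8°.

V_total = 91.91∠113.8° V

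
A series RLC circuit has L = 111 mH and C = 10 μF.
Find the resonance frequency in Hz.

Step 1 — Resonance condition Im(Z)=0 gives ω₀ = 1/√(LC).
Step 2 — ω₀ = 1/√(0.111·1e-05) = 949.2 rad/s.
Step 3 — f₀ = ω₀/(2π) = 151.1 Hz.

f₀ = 151.1 Hz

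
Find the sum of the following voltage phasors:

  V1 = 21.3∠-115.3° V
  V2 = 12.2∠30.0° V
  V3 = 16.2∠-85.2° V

Step 1 — Convert each phasor to rectangular form:
  V1 = 21.3·(cos(-115.3°) + j·sin(-115.3°)) = -9.103 - j19.26 V
  V2 = 12.2·(cos(30.0°) + j·sin(30.0°)) = 10.57 + j6.1 V
  V3 = 16.2·(cos(-85.2°) + j·sin(-85.2°)) = 1.356 - j16.14 V
Step 2 — Sum components: V_total = 2.818 - j29.3 V.
Step 3 — Convert to polar: |V_total| = 29.44 V, ∠V_total = -84.5°.

V_total = 29.44∠-84.5° V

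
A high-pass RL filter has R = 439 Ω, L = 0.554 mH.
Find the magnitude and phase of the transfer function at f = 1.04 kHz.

Step 1 — Angular frequency: ω = 2π·1040 = 6535 rad/s.
Step 2 — Transfer function: H(jω) = jωL/(R + jωL).
Step 3 — Numerator jωL = j·3.62; denominator R + jωL = 439 + j3.62.
Step 4 — H = 6.8e-05 + j0.008246.
Step 5 — Magnitude: |H| = 0.008246 (-41.7 dB); phase: φ = 89.5°.

|H| = 0.008246 (-41.7 dB), φ = 89.5°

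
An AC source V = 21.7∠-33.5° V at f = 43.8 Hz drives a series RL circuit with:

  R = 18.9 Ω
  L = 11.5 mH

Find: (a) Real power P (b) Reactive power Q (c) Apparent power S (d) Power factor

Step 1 — Angular frequency: ω = 2π·f = 2π·43.8 = 275.2 rad/s.
Step 2 — Component impedances:
  R: Z = R = 18.9 Ω
  L: Z = jωL = j·275.2·0.0115 = 0 + j3.165 Ω
Step 3 — Series combination: Z_total = R + L = 18.9 + j3.165 Ω = 19.16∠9.5° Ω.
Step 4 — Source phasor: V = 21.7∠-33.5° V = 18.1 - j11.98 V.
Step 5 — Current: I = V / Z = 0.8281 - j0.7724 A = 1.132∠-43.0° A.
Step 6 — Complex power: S = V·I* = 24.24 + j4.058 VA.
Step 7 — Real power: P = Re(S) = 24.24 W.
Step 8 — Reactive power: Q = Im(S) = 4.058 VAR.
Step 9 — Apparent power: |S| = 24.57 VA.
Step 10 — Power factor: PF = P/|S| = 0.9863 (lagging).

(a) P = 24.24 W  (b) Q = 4.058 VAR  (c) S = 24.57 VA  (d) PF = 0.9863 (lagging)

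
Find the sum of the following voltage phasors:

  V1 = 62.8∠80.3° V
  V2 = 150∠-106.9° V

Step 1 — Convert each phasor to rectangular form:
  V1 = 62.8·(cos(80.3°) + j·sin(80.3°)) = 10.58 + j61.9 V
  V2 = 150·(cos(-106.9°) + j·sin(-106.9°)) = -43.61 - j143.5 V
Step 2 — Sum components: V_total = -33.02 - j81.62 V.
Step 3 — Convert to polar: |V_total| = 88.05 V, ∠V_total = -112.0°.

V_total = 88.05∠-112.0° V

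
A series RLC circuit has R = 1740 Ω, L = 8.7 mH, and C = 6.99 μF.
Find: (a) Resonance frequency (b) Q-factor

Step 1 — Resonance condition Im(Z)=0 gives ω₀ = 1/√(LC).
Step 2 — ω₀ = 1/√(0.0087·6.99e-06) = 4055 rad/s.
Step 3 — f₀ = ω₀/(2π) = 645.4 Hz.
Step 4 — Series Q: Q = ω₀L/R = 4055·0.0087/1740 = 0.02028.

(a) f₀ = 645.4 Hz  (b) Q = 0.02028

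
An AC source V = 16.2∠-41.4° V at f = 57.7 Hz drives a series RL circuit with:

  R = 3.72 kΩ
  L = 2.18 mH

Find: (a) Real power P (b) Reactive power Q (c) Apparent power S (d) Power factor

Step 1 — Angular frequency: ω = 2π·f = 2π·57.7 = 362.5 rad/s.
Step 2 — Component impedances:
  R: Z = R = 3720 Ω
  L: Z = jωL = j·362.5·0.00218 = 0 + j0.7903 Ω
Step 3 — Series combination: Z_total = R + L = 3720 + j0.7903 Ω = 3720∠0.0° Ω.
Step 4 — Source phasor: V = 16.2∠-41.4° V = 12.15 - j10.71 V.
Step 5 — Current: I = V / Z = 0.003266 - j0.002881 A = 0.004355∠-41.4° A.
Step 6 — Complex power: S = V·I* = 0.07055 + j1.499e-05 VA.
Step 7 — Real power: P = Re(S) = 0.07055 W.
Step 8 — Reactive power: Q = Im(S) = 1.499e-05 VAR.
Step 9 — Apparent power: |S| = 0.07055 VA.
Step 10 — Power factor: PF = P/|S| = 1 (lagging).

(a) P = 0.07055 W  (b) Q = 1.499e-05 VAR  (c) S = 0.07055 VA  (d) PF = 1 (lagging)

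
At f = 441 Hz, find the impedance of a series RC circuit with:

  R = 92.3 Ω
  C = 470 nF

Step 1 — Angular frequency: ω = 2π·f = 2π·441 = 2771 rad/s.
Step 2 — Component impedances:
  R: Z = R = 92.3 Ω
  C: Z = 1/(jωC) = -j/(ω·C) = 0 - j767.9 Ω
Step 3 — Series combination: Z_total = R + C = 92.3 - j767.9 Ω = 773.4∠-83.1° Ω.

Z = 92.3 - j767.9 Ω = 773.4∠-83.1° Ω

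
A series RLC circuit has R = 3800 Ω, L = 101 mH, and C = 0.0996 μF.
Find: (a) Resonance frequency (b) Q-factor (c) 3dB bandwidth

Step 1 — Resonance condition Im(Z)=0 gives ω₀ = 1/√(LC).
Step 2 — ω₀ = 1/√(0.101·9.96e-08) = 9970 rad/s.
Step 3 — f₀ = ω₀/(2π) = 1587 Hz.
Step 4 — Series Q: Q = ω₀L/R = 9970·0.101/3800 = 0.265.
Step 5 — 3dB bandwidth: Δω = ω₀/Q = 3.762e+04 rad/s; BW = Δω/(2π) = 5988 Hz.

(a) f₀ = 1587 Hz  (b) Q = 0.265  (c) BW = 5988 Hz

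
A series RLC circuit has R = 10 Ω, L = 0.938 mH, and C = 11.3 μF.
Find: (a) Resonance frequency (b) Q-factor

Step 1 — Resonance condition Im(Z)=0 gives ω₀ = 1/√(LC).
Step 2 — ω₀ = 1/√(0.000938·1.13e-05) = 9713 rad/s.
Step 3 — f₀ = ω₀/(2π) = 1546 Hz.
Step 4 — Series Q: Q = ω₀L/R = 9713·0.000938/10 = 0.9111.

(a) f₀ = 1546 Hz  (b) Q = 0.9111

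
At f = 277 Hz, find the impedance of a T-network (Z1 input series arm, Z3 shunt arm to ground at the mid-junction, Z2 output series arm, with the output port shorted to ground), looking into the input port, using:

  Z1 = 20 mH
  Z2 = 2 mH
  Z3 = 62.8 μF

Step 1 — Angular frequency: ω = 2π·f = 2π·277 = 1740 rad/s.
Step 2 — Component impedances:
  Z1: Z = jωL = j·1740·0.02 = 0 + j34.81 Ω
  Z2: Z = jωL = j·1740·0.002 = 0 + j3.481 Ω
  Z3: Z = 1/(jωC) = -j/(ω·C) = 0 - j9.149 Ω
Step 3 — With the output port shorted to ground, the output series arm Z2 runs from the junction to ground; the shunt arm Z3 also runs from the junction to ground. They appear in parallel: Z3 || Z2 = 0 + j5.618 Ω.
Step 4 — Series with input arm Z1: Z_in = Z1 + (Z3 || Z2) = 0 + j40.43 Ω = 40.43∠90.0° Ω.

Z = 0 + j40.43 Ω = 40.43∠90.0° Ω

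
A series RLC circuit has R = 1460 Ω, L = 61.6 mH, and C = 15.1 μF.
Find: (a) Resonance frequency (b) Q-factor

Step 1 — Resonance condition Im(Z)=0 gives ω₀ = 1/√(LC).
Step 2 — ω₀ = 1/√(0.0616·1.51e-05) = 1037 rad/s.
Step 3 — f₀ = ω₀/(2π) = 165 Hz.
Step 4 — Series Q: Q = ω₀L/R = 1037·0.0616/1460 = 0.04375.

(a) f₀ = 165 Hz  (b) Q = 0.04375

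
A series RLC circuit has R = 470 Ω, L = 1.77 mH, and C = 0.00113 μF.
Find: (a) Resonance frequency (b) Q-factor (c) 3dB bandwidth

Step 1 — Resonance condition Im(Z)=0 gives ω₀ = 1/√(LC).
Step 2 — ω₀ = 1/√(0.00177·1.13e-09) = 7.071e+05 rad/s.
Step 3 — f₀ = ω₀/(2π) = 1.125e+05 Hz.
Step 4 — Series Q: Q = ω₀L/R = 7.071e+05·0.00177/470 = 2.663.
Step 5 — 3dB bandwidth: Δω = ω₀/Q = 2.655e+05 rad/s; BW = Δω/(2π) = 4.226e+04 Hz.

(a) f₀ = 1.125e+05 Hz  (b) Q = 2.663  (c) BW = 4.226e+04 Hz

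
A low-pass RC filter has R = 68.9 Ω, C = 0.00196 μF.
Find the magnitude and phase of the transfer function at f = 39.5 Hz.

Step 1 — Angular frequency: ω = 2π·39.5 = 248.2 rad/s.
Step 2 — Transfer function: H(jω) = 1/(1 + jωRC).
Step 3 — Denominator: 1 + jωRC = 1 + j·248.2·68.9·1.96e-09 = 1 + j3.352e-05.
Step 4 — H = 1 - j3.352e-05.
Step 5 — Magnitude: |H| = 1 (-0.0 dB); phase: φ = -0.0°.

|H| = 1 (-0.0 dB), φ = -0.0°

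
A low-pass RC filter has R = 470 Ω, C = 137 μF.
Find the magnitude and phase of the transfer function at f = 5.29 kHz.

Step 1 — Angular frequency: ω = 2π·5290 = 3.324e+04 rad/s.
Step 2 — Transfer function: H(jω) = 1/(1 + jωRC).
Step 3 — Denominator: 1 + jωRC = 1 + j·3.324e+04·470·0.000137 = 1 + j2140.
Step 4 — H = 2.183e-07 - j0.0004672.
Step 5 — Magnitude: |H| = 0.0004672 (-66.6 dB); phase: φ = -90.0°.

|H| = 0.0004672 (-66.6 dB), φ = -90.0°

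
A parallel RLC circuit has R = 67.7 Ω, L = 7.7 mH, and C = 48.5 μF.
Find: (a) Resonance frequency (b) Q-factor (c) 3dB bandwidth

Step 1 — Resonance: ω₀ = 1/√(LC) = 1/√(0.0077·4.85e-05) = 1636 rad/s.
Step 2 — f₀ = ω₀/(2π) = 260.4 Hz.
Step 3 — Parallel Q: Q = R/(ω₀L) = 67.7/(1636·0.0077) = 5.373.
Step 4 — Bandwidth: Δω = ω₀/Q = 304.6 rad/s; BW = Δω/(2π) = 48.47 Hz.

(a) f₀ = 260.4 Hz  (b) Q = 5.373  (c) BW = 48.47 Hz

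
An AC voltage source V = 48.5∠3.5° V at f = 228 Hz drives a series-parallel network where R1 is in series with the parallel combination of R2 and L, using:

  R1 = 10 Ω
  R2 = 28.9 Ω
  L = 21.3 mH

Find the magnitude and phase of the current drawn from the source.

Step 1 — Angular frequency: ω = 2π·f = 2π·228 = 1433 rad/s.
Step 2 — Component impedances:
  R1: Z = R = 10 Ω
  R2: Z = R = 28.9 Ω
  L: Z = jωL = j·1433·0.0213 = 0 + j30.51 Ω
Step 3 — Parallel branch: R2 || L = 1/(1/R2 + 1/L) = 15.23 + j14.43 Ω.
Step 4 — Series with R1: Z_total = R1 + (R2 || L) = 25.23 + j14.43 Ω = 29.07∠29.8° Ω.
Step 5 — Source phasor: V = 48.5∠3.5° V = 48.41 + j2.961 V.
Step 6 — Ohm's law: I = V / Z_total = (48.41 + j2.961) / (25.23 + j14.43) = 1.496 - j0.7382 A.
Step 7 — Convert to polar: |I| = 1.668 A, ∠I = -26.3°.

I = 1.668∠-26.3° A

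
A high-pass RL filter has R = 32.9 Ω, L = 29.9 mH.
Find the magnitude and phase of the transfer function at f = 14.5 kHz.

Step 1 — Angular frequency: ω = 2π·1.45e+04 = 9.111e+04 rad/s.
Step 2 — Transfer function: H(jω) = jωL/(R + jωL).
Step 3 — Numerator jωL = j·2724; denominator R + jωL = 32.9 + j2724.
Step 4 — H = 0.9999 + j0.01208.
Step 5 — Magnitude: |H| = 0.9999 (-0.0 dB); phase: φ = 0.7°.

|H| = 0.9999 (-0.0 dB), φ = 0.7°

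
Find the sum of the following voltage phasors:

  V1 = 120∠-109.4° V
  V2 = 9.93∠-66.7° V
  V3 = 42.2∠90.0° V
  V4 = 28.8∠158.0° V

Step 1 — Convert each phasor to rectangular form:
  V1 = 120·(cos(-109.4°) + j·sin(-109.4°)) = -39.86 - j113.2 V
  V2 = 9.93·(cos(-66.7°) + j·sin(-66.7°)) = 3.928 - j9.12 V
  V3 = 42.2·(cos(90.0°) + j·sin(90.0°)) = 0 + j42.2 V
  V4 = 28.8·(cos(158.0°) + j·sin(158.0°)) = -26.7 + j10.79 V
Step 2 — Sum components: V_total = -62.63 - j69.32 V.
Step 3 — Convert to polar: |V_total| = 93.42 V, ∠V_total = -132.1°.

V_total = 93.42∠-132.1° V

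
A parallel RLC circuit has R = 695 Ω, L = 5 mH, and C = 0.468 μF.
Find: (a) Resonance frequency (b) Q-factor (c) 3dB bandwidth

Step 1 — Resonance: ω₀ = 1/√(LC) = 1/√(0.005·4.68e-07) = 2.067e+04 rad/s.
Step 2 — f₀ = ω₀/(2π) = 3290 Hz.
Step 3 — Parallel Q: Q = R/(ω₀L) = 695/(2.067e+04·0.005) = 6.724.
Step 4 — Bandwidth: Δω = ω₀/Q = 3074 rad/s; BW = Δω/(2π) = 489.3 Hz.

(a) f₀ = 3290 Hz  (b) Q = 6.724  (c) BW = 489.3 Hz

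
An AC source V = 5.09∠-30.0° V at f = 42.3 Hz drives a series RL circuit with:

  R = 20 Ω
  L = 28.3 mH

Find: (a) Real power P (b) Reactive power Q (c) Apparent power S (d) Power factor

Step 1 — Angular frequency: ω = 2π·f = 2π·42.3 = 265.8 rad/s.
Step 2 — Component impedances:
  R: Z = R = 20 Ω
  L: Z = jωL = j·265.8·0.0283 = 0 + j7.522 Ω
Step 3 — Series combination: Z_total = R + L = 20 + j7.522 Ω = 21.37∠20.6° Ω.
Step 4 — Source phasor: V = 5.09∠-30.0° V = 4.408 - j2.545 V.
Step 5 — Current: I = V / Z = 0.1512 - j0.1841 A = 0.2382∠-50.6° A.
Step 6 — Complex power: S = V·I* = 1.135 + j0.4268 VA.
Step 7 — Real power: P = Re(S) = 1.135 W.
Step 8 — Reactive power: Q = Im(S) = 0.4268 VAR.
Step 9 — Apparent power: |S| = 1.212 VA.
Step 10 — Power factor: PF = P/|S| = 0.936 (lagging).

(a) P = 1.135 W  (b) Q = 0.4268 VAR  (c) S = 1.212 VA  (d) PF = 0.936 (lagging)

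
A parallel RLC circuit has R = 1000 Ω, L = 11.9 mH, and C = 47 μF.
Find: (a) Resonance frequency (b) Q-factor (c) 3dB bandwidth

Step 1 — Resonance: ω₀ = 1/√(LC) = 1/√(0.0119·4.7e-05) = 1337 rad/s.
Step 2 — f₀ = ω₀/(2π) = 212.8 Hz.
Step 3 — Parallel Q: Q = R/(ω₀L) = 1000/(1337·0.0119) = 62.85.
Step 4 — Bandwidth: Δω = ω₀/Q = 21.28 rad/s; BW = Δω/(2π) = 3.386 Hz.

(a) f₀ = 212.8 Hz  (b) Q = 62.85  (c) BW = 3.386 Hz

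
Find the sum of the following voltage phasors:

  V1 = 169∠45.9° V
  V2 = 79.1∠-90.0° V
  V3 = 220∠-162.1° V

Step 1 — Convert each phasor to rectangular form:
  V1 = 169·(cos(45.9°) + j·sin(45.9°)) = 117.6 + j121.4 V
  V2 = 79.1·(cos(-90.0°) + j·sin(-90.0°)) = 0 - j79.1 V
  V3 = 220·(cos(-162.1°) + j·sin(-162.1°)) = -209.4 - j67.62 V
Step 2 — Sum components: V_total = -91.74 - j25.36 V.
Step 3 — Convert to polar: |V_total| = 95.18 V, ∠V_total = -164.6°.

V_total = 95.18∠-164.6° V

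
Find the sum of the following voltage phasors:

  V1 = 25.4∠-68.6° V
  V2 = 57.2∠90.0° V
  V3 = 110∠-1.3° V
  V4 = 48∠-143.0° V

Step 1 — Convert each phasor to rectangular form:
  V1 = 25.4·(cos(-68.6°) + j·sin(-68.6°)) = 9.268 - j23.65 V
  V2 = 57.2·(cos(90.0°) + j·sin(90.0°)) = 0 + j57.2 V
  V3 = 110·(cos(-1.3°) + j·sin(-1.3°)) = 110 - j2.496 V
  V4 = 48·(cos(-143.0°) + j·sin(-143.0°)) = -38.33 - j28.89 V
Step 2 — Sum components: V_total = 80.91 + j2.168 V.
Step 3 — Convert to polar: |V_total| = 80.93 V, ∠V_total = 1.5°.

V_total = 80.93∠1.5° V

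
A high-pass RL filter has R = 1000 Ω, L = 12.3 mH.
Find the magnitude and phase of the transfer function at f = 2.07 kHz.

Step 1 — Angular frequency: ω = 2π·2070 = 1.301e+04 rad/s.
Step 2 — Transfer function: H(jω) = jωL/(R + jωL).
Step 3 — Numerator jωL = j·160; denominator R + jωL = 1000 + j160.
Step 4 — H = 0.02495 + j0.156.
Step 5 — Magnitude: |H| = 0.158 (-16.0 dB); phase: φ = 80.9°.

|H| = 0.158 (-16.0 dB), φ = 80.9°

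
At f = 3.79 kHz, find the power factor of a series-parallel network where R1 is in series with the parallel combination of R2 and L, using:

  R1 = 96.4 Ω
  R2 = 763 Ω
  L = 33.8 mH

Step 1 — Angular frequency: ω = 2π·f = 2π·3790 = 2.381e+04 rad/s.
Step 2 — Component impedances:
  R1: Z = R = 96.4 Ω
  R2: Z = R = 763 Ω
  L: Z = jωL = j·2.381e+04·0.0338 = 0 + j804.9 Ω
Step 3 — Parallel branch: R2 || L = 1/(1/R2 + 1/L) = 401.9 + j381 Ω.
Step 4 — Series with R1: Z_total = R1 + (R2 || L) = 498.3 + j381 Ω = 627.2∠37.4° Ω.
Step 5 — Power factor: PF = cos(φ) = Re(Z)/|Z| = 498.27/627.22 = 0.7944.
Step 6 — Type: Im(Z) = 381 ⇒ lagging (phase φ = 37.4°).

PF = 0.7944 (lagging, φ = 37.4°)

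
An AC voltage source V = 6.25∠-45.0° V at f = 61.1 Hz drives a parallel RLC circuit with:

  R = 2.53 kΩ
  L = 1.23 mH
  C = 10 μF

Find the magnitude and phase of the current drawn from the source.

Step 1 — Angular frequency: ω = 2π·f = 2π·61.1 = 383.9 rad/s.
Step 2 — Component impedances:
  R: Z = R = 2530 Ω
  L: Z = jωL = j·383.9·0.00123 = 0 + j0.4722 Ω
  C: Z = 1/(jωC) = -j/(ω·C) = 0 - j260.5 Ω
Step 3 — Parallel combination: 1/Z_total = 1/R + 1/L + 1/C; Z_total = 8.845e-05 + j0.4731 Ω = 0.4731∠90.0° Ω.
Step 4 — Source phasor: V = 6.25∠-45.0° V = 4.419 - j4.419 V.
Step 5 — Ohm's law: I = V / Z_total = (4.419 - j4.419) / (8.845e-05 + j0.4731) = -9.34 - j9.344 A.
Step 6 — Convert to polar: |I| = 13.21 A, ∠I = -135.0°.

I = 13.21∠-135.0° A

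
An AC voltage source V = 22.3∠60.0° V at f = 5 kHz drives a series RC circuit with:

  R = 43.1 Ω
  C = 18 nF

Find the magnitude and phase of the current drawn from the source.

Step 1 — Angular frequency: ω = 2π·f = 2π·5000 = 3.142e+04 rad/s.
Step 2 — Component impedances:
  R: Z = R = 43.1 Ω
  C: Z = 1/(jωC) = -j/(ω·C) = 0 - j1768 Ω
Step 3 — Series combination: Z_total = R + C = 43.1 - j1768 Ω = 1769∠-88.6° Ω.
Step 4 — Source phasor: V = 22.3∠60.0° V = 11.15 + j19.31 V.
Step 5 — Ohm's law: I = V / Z_total = (11.15 + j19.31) / (43.1 - j1768) = -0.01076 + j0.006567 A.
Step 6 — Convert to polar: |I| = 0.01261 A, ∠I = 148.6°.

I = 0.01261∠148.6° A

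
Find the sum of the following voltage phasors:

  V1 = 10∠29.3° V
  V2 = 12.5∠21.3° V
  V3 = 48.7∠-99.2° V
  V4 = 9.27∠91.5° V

Step 1 — Convert each phasor to rectangular form:
  V1 = 10·(cos(29.3°) + j·sin(29.3°)) = 8.721 + j4.894 V
  V2 = 12.5·(cos(21.3°) + j·sin(21.3°)) = 11.65 + j4.541 V
  V3 = 48.7·(cos(-99.2°) + j·sin(-99.2°)) = -7.786 - j48.07 V
  V4 = 9.27·(cos(91.5°) + j·sin(91.5°)) = -0.2427 + j9.267 V
Step 2 — Sum components: V_total = 12.34 - j29.37 V.
Step 3 — Convert to polar: |V_total| = 31.86 V, ∠V_total = -67.2°.

V_total = 31.86∠-67.2° V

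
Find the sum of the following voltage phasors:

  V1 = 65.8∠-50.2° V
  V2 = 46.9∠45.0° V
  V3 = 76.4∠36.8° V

Step 1 — Convert each phasor to rectangular form:
  V1 = 65.8·(cos(-50.2°) + j·sin(-50.2°)) = 42.12 - j50.55 V
  V2 = 46.9·(cos(45.0°) + j·sin(45.0°)) = 33.16 + j33.16 V
  V3 = 76.4·(cos(36.8°) + j·sin(36.8°)) = 61.18 + j45.77 V
Step 2 — Sum components: V_total = 136.5 + j28.38 V.
Step 3 — Convert to polar: |V_total| = 139.4 V, ∠V_total = 11.7°.

V_total = 139.4∠11.7° V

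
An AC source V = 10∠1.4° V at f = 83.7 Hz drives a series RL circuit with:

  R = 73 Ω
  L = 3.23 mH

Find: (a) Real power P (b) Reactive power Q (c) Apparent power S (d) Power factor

Step 1 — Angular frequency: ω = 2π·f = 2π·83.7 = 525.9 rad/s.
Step 2 — Component impedances:
  R: Z = R = 73 Ω
  L: Z = jωL = j·525.9·0.00323 = 0 + j1.699 Ω
Step 3 — Series combination: Z_total = R + L = 73 + j1.699 Ω = 73.02∠1.3° Ω.
Step 4 — Source phasor: V = 10∠1.4° V = 9.997 + j0.2443 V.
Step 5 — Current: I = V / Z = 0.1369 + j0.0001602 A = 0.1369∠0.1° A.
Step 6 — Complex power: S = V·I* = 1.369 + j0.03186 VA.
Step 7 — Real power: P = Re(S) = 1.369 W.
Step 8 — Reactive power: Q = Im(S) = 0.03186 VAR.
Step 9 — Apparent power: |S| = 1.369 VA.
Step 10 — Power factor: PF = P/|S| = 0.9997 (lagging).

(a) P = 1.369 W  (b) Q = 0.03186 VAR  (c) S = 1.369 VA  (d) PF = 0.9997 (lagging)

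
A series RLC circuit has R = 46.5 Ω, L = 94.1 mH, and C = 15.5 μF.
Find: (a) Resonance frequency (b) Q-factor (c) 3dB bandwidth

Step 1 — Resonance: ω₀ = 1/√(LC) = 1/√(0.0941·1.55e-05) = 828 rad/s.
Step 2 — f₀ = ω₀/(2π) = 131.8 Hz.
Step 3 — Series Q: Q = ω₀L/R = 828·0.0941/46.5 = 1.676.
Step 4 — Bandwidth: Δω = ω₀/Q = 494.2 rad/s; BW = Δω/(2π) = 78.65 Hz.

(a) f₀ = 131.8 Hz  (b) Q = 1.676  (c) BW = 78.65 Hz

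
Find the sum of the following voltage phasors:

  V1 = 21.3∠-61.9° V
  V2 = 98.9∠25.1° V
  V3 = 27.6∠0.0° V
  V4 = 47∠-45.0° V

Step 1 — Convert each phasor to rectangular form:
  V1 = 21.3·(cos(-61.9°) + j·sin(-61.9°)) = 10.03 - j18.79 V
  V2 = 98.9·(cos(25.1°) + j·sin(25.1°)) = 89.56 + j41.95 V
  V3 = 27.6·(cos(0.0°) + j·sin(0.0°)) = 27.6 V
  V4 = 47·(cos(-45.0°) + j·sin(-45.0°)) = 33.23 - j33.23 V
Step 2 — Sum components: V_total = 160.4 - j10.07 V.
Step 3 — Convert to polar: |V_total| = 160.7 V, ∠V_total = -3.6°.

V_total = 160.7∠-3.6° V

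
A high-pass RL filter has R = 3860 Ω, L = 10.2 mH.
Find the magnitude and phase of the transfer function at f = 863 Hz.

Step 1 — Angular frequency: ω = 2π·863 = 5422 rad/s.
Step 2 — Transfer function: H(jω) = jωL/(R + jωL).
Step 3 — Numerator jωL = j·55.31; denominator R + jωL = 3860 + j55.31.
Step 4 — H = 0.0002053 + j0.01433.
Step 5 — Magnitude: |H| = 0.01433 (-36.9 dB); phase: φ = 89.2°.

|H| = 0.01433 (-36.9 dB), φ = 89.2°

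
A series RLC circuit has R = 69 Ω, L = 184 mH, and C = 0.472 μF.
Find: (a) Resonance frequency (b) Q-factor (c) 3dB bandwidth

Step 1 — Resonance: ω₀ = 1/√(LC) = 1/√(0.184·4.72e-07) = 3393 rad/s.
Step 2 — f₀ = ω₀/(2π) = 540.1 Hz.
Step 3 — Series Q: Q = ω₀L/R = 3393·0.184/69 = 9.049.
Step 4 — Bandwidth: Δω = ω₀/Q = 375 rad/s; BW = Δω/(2π) = 59.68 Hz.

(a) f₀ = 540.1 Hz  (b) Q = 9.049  (c) BW = 59.68 Hz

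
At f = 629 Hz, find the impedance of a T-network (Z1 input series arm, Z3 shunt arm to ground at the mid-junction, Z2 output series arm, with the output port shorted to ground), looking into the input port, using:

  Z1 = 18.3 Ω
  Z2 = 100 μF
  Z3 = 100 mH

Step 1 — Angular frequency: ω = 2π·f = 2π·629 = 3952 rad/s.
Step 2 — Component impedances:
  Z1: Z = R = 18.3 Ω
  Z2: Z = 1/(jωC) = -j/(ω·C) = 0 - j2.53 Ω
  Z3: Z = jωL = j·3952·0.1 = 0 + j395.2 Ω
Step 3 — With the output port shorted to ground, the output series arm Z2 runs from the junction to ground; the shunt arm Z3 also runs from the junction to ground. They appear in parallel: Z3 || Z2 = 0 - j2.547 Ω.
Step 4 — Series with input arm Z1: Z_in = Z1 + (Z3 || Z2) = 18.3 - j2.547 Ω = 18.48∠-7.9° Ω.

Z = 18.3 - j2.547 Ω = 18.48∠-7.9° Ω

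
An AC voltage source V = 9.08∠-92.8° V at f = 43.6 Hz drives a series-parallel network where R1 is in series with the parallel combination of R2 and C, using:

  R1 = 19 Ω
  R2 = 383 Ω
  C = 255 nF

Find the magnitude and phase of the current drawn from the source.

Step 1 — Angular frequency: ω = 2π·f = 2π·43.6 = 273.9 rad/s.
Step 2 — Component impedances:
  R1: Z = R = 19 Ω
  R2: Z = R = 383 Ω
  C: Z = 1/(jωC) = -j/(ω·C) = 0 - j1.432e+04 Ω
Step 3 — Parallel branch: R2 || C = 1/(1/R2 + 1/C) = 382.7 - j10.24 Ω.
Step 4 — Series with R1: Z_total = R1 + (R2 || C) = 401.7 - j10.24 Ω = 401.9∠-1.5° Ω.
Step 5 — Source phasor: V = 9.08∠-92.8° V = -0.4436 - j9.069 V.
Step 6 — Ohm's law: I = V / Z_total = (-0.4436 - j9.069) / (401.7 - j10.24) = -0.0005283 - j0.02259 A.
Step 7 — Convert to polar: |I| = 0.0226 A, ∠I = -91.3°.

I = 0.0226∠-91.3° A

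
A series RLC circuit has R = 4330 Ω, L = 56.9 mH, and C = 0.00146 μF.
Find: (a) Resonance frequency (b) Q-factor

Step 1 — Resonance condition Im(Z)=0 gives ω₀ = 1/√(LC).
Step 2 — ω₀ = 1/√(0.0569·1.46e-09) = 1.097e+05 rad/s.
Step 3 — f₀ = ω₀/(2π) = 1.746e+04 Hz.
Step 4 — Series Q: Q = ω₀L/R = 1.097e+05·0.0569/4330 = 1.442.

(a) f₀ = 1.746e+04 Hz  (b) Q = 1.442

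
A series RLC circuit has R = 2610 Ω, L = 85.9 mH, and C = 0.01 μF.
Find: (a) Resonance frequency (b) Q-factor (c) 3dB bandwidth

Step 1 — Resonance: ω₀ = 1/√(LC) = 1/√(0.0859·1e-08) = 3.412e+04 rad/s.
Step 2 — f₀ = ω₀/(2π) = 5430 Hz.
Step 3 — Series Q: Q = ω₀L/R = 3.412e+04·0.0859/2610 = 1.123.
Step 4 — Bandwidth: Δω = ω₀/Q = 3.038e+04 rad/s; BW = Δω/(2π) = 4836 Hz.

(a) f₀ = 5430 Hz  (b) Q = 1.123  (c) BW = 4836 Hz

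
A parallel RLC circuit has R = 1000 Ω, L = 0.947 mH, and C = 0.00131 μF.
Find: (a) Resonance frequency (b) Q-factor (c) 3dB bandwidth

Step 1 — Resonance: ω₀ = 1/√(LC) = 1/√(0.000947·1.31e-09) = 8.978e+05 rad/s.
Step 2 — f₀ = ω₀/(2π) = 1.429e+05 Hz.
Step 3 — Parallel Q: Q = R/(ω₀L) = 1000/(8.978e+05·0.000947) = 1.176.
Step 4 — Bandwidth: Δω = ω₀/Q = 7.634e+05 rad/s; BW = Δω/(2π) = 1.215e+05 Hz.

(a) f₀ = 1.429e+05 Hz  (b) Q = 1.176  (c) BW = 1.215e+05 Hz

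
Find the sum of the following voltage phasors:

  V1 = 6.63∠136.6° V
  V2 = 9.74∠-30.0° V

Step 1 — Convert each phasor to rectangular form:
  V1 = 6.63·(cos(136.6°) + j·sin(136.6°)) = -4.817 + j4.555 V
  V2 = 9.74·(cos(-30.0°) + j·sin(-30.0°)) = 8.435 - j4.87 V
Step 2 — Sum components: V_total = 3.618 - j0.3146 V.
Step 3 — Convert to polar: |V_total| = 3.632 V, ∠V_total = -5.0°.

V_total = 3.632∠-5.0° V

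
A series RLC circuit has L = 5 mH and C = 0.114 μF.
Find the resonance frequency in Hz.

Step 1 — Resonance condition Im(Z)=0 gives ω₀ = 1/√(LC).
Step 2 — ω₀ = 1/√(0.005·1.14e-07) = 4.189e+04 rad/s.
Step 3 — f₀ = ω₀/(2π) = 6666 Hz.

f₀ = 6666 Hz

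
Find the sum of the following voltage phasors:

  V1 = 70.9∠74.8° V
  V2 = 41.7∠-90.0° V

Step 1 — Convert each phasor to rectangular form:
  V1 = 70.9·(cos(74.8°) + j·sin(74.8°)) = 18.59 + j68.42 V
  V2 = 41.7·(cos(-90.0°) + j·sin(-90.0°)) = 0 - j41.7 V
Step 2 — Sum components: V_total = 18.59 + j26.72 V.
Step 3 — Convert to polar: |V_total| = 32.55 V, ∠V_total = 55.2°.

V_total = 32.55∠55.2° V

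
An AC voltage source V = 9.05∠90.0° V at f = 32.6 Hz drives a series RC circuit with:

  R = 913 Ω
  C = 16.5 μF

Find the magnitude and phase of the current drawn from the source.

Step 1 — Angular frequency: ω = 2π·f = 2π·32.6 = 204.8 rad/s.
Step 2 — Component impedances:
  R: Z = R = 913 Ω
  C: Z = 1/(jωC) = -j/(ω·C) = 0 - j295.9 Ω
Step 3 — Series combination: Z_total = R + C = 913 - j295.9 Ω = 959.7∠-18.0° Ω.
Step 4 — Source phasor: V = 9.05∠90.0° V = 0 + j9.05 V.
Step 5 — Ohm's law: I = V / Z_total = (0 + j9.05) / (913 - j295.9) = -0.002907 + j0.00897 A.
Step 6 — Convert to polar: |I| = 0.00943 A, ∠I = 108.0°.

I = 0.00943∠108.0° A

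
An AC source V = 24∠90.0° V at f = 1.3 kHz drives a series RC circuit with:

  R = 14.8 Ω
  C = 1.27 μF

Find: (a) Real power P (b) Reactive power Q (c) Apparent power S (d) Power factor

Step 1 — Angular frequency: ω = 2π·f = 2π·1300 = 8168 rad/s.
Step 2 — Component impedances:
  R: Z = R = 14.8 Ω
  C: Z = 1/(jωC) = -j/(ω·C) = 0 - j96.4 Ω
Step 3 — Series combination: Z_total = R + C = 14.8 - j96.4 Ω = 97.53∠-81.3° Ω.
Step 4 — Source phasor: V = 24∠90.0° V = 0 + j24 V.
Step 5 — Current: I = V / Z = -0.2432 + j0.03734 A = 0.2461∠171.3° A.
Step 6 — Complex power: S = V·I* = 0.8962 - j5.838 VA.
Step 7 — Real power: P = Re(S) = 0.8962 W.
Step 8 — Reactive power: Q = Im(S) = -5.838 VAR.
Step 9 — Apparent power: |S| = 5.906 VA.
Step 10 — Power factor: PF = P/|S| = 0.1518 (leading).

(a) P = 0.8962 W  (b) Q = -5.838 VAR  (c) S = 5.906 VA  (d) PF = 0.1518 (leading)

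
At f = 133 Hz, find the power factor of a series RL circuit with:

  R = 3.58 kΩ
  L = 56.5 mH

Step 1 — Angular frequency: ω = 2π·f = 2π·133 = 835.7 rad/s.
Step 2 — Component impedances:
  R: Z = R = 3580 Ω
  L: Z = jωL = j·835.7·0.0565 = 0 + j47.21 Ω
Step 3 — Series combination: Z_total = R + L = 3580 + j47.21 Ω = 3580∠0.8° Ω.
Step 4 — Power factor: PF = cos(φ) = Re(Z)/|Z| = 3580/3580.3 = 0.9999.
Step 5 — Type: Im(Z) = 47.21 ⇒ lagging (phase φ = 0.8°).

PF = 0.9999 (lagging, φ = 0.8°)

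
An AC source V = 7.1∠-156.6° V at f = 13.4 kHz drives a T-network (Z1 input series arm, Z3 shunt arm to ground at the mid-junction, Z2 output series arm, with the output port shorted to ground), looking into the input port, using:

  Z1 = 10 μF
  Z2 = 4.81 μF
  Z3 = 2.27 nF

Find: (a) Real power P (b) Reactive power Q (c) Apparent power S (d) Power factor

Step 1 — Angular frequency: ω = 2π·f = 2π·1.34e+04 = 8.419e+04 rad/s.
Step 2 — Component impedances:
  Z1: Z = 1/(jωC) = -j/(ω·C) = 0 - j1.188 Ω
  Z2: Z = 1/(jωC) = -j/(ω·C) = 0 - j2.469 Ω
  Z3: Z = 1/(jωC) = -j/(ω·C) = 0 - j5232 Ω
Step 3 — With the output port shorted to ground, the output series arm Z2 runs from the junction to ground; the shunt arm Z3 also runs from the junction to ground. They appear in parallel: Z3 || Z2 = 0 - j2.468 Ω.
Step 4 — Series with input arm Z1: Z_in = Z1 + (Z3 || Z2) = 0 - j3.656 Ω = 3.656∠-90.0° Ω.
Step 5 — Source phasor: V = 7.1∠-156.6° V = -6.516 - j2.82 V.
Step 6 — Current: I = V / Z = 0.7713 - j1.782 A = 1.942∠-66.6° A.
Step 7 — Complex power: S = V·I* = 0 - j13.79 VA.
Step 8 — Real power: P = Re(S) = 0 W.
Step 9 — Reactive power: Q = Im(S) = -13.79 VAR.
Step 10 — Apparent power: |S| = 13.79 VA.
Step 11 — Power factor: PF = P/|S| = 0 (leading).

(a) P = 0 W  (b) Q = -13.79 VAR  (c) S = 13.79 VA  (d) PF = 0 (leading)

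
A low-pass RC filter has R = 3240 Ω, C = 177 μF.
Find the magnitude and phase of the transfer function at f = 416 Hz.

Step 1 — Angular frequency: ω = 2π·416 = 2614 rad/s.
Step 2 — Transfer function: H(jω) = 1/(1 + jωRC).
Step 3 — Denominator: 1 + jωRC = 1 + j·2614·3240·0.000177 = 1 + j1499.
Step 4 — H = 4.451e-07 - j0.0006671.
Step 5 — Magnitude: |H| = 0.0006671 (-63.5 dB); phase: φ = -90.0°.

|H| = 0.0006671 (-63.5 dB), φ = -90.0°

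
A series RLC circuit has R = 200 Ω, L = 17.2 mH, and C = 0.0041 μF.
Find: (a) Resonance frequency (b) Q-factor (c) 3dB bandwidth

Step 1 — Resonance: ω₀ = 1/√(LC) = 1/√(0.0172·4.1e-09) = 1.191e+05 rad/s.
Step 2 — f₀ = ω₀/(2π) = 1.895e+04 Hz.
Step 3 — Series Q: Q = ω₀L/R = 1.191e+05·0.0172/200 = 10.24.
Step 4 — Bandwidth: Δω = ω₀/Q = 1.163e+04 rad/s; BW = Δω/(2π) = 1851 Hz.

(a) f₀ = 1.895e+04 Hz  (b) Q = 10.24  (c) BW = 1851 Hz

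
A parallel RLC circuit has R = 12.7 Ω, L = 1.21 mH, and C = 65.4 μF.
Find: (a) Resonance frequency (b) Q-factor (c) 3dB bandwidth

Step 1 — Resonance: ω₀ = 1/√(LC) = 1/√(0.00121·6.54e-05) = 3555 rad/s.
Step 2 — f₀ = ω₀/(2π) = 565.8 Hz.
Step 3 — Parallel Q: Q = R/(ω₀L) = 12.7/(3555·0.00121) = 2.953.
Step 4 — Bandwidth: Δω = ω₀/Q = 1204 rad/s; BW = Δω/(2π) = 191.6 Hz.

(a) f₀ = 565.8 Hz  (b) Q = 2.953  (c) BW = 191.6 Hz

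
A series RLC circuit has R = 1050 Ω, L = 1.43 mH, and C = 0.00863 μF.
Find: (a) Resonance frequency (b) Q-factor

Step 1 — Resonance condition Im(Z)=0 gives ω₀ = 1/√(LC).
Step 2 — ω₀ = 1/√(0.00143·8.63e-09) = 2.847e+05 rad/s.
Step 3 — f₀ = ω₀/(2π) = 4.531e+04 Hz.
Step 4 — Series Q: Q = ω₀L/R = 2.847e+05·0.00143/1050 = 0.3877.

(a) f₀ = 4.531e+04 Hz  (b) Q = 0.3877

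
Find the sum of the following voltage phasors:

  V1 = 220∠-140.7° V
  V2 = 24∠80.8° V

Step 1 — Convert each phasor to rectangular form:
  V1 = 220·(cos(-140.7°) + j·sin(-140.7°)) = -170.2 - j139.3 V
  V2 = 24·(cos(80.8°) + j·sin(80.8°)) = 3.837 + j23.69 V
Step 2 — Sum components: V_total = -166.4 - j115.7 V.
Step 3 — Convert to polar: |V_total| = 202.7 V, ∠V_total = -145.2°.

V_total = 202.7∠-145.2° V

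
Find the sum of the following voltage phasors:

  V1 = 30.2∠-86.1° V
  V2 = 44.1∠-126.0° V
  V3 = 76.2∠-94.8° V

Step 1 — Convert each phasor to rectangular form:
  V1 = 30.2·(cos(-86.1°) + j·sin(-86.1°)) = 2.054 - j30.13 V
  V2 = 44.1·(cos(-126.0°) + j·sin(-126.0°)) = -25.92 - j35.68 V
  V3 = 76.2·(cos(-94.8°) + j·sin(-94.8°)) = -6.376 - j75.93 V
Step 2 — Sum components: V_total = -30.24 - j141.7 V.
Step 3 — Convert to polar: |V_total| = 144.9 V, ∠V_total = -102.0°.

V_total = 144.9∠-102.0° V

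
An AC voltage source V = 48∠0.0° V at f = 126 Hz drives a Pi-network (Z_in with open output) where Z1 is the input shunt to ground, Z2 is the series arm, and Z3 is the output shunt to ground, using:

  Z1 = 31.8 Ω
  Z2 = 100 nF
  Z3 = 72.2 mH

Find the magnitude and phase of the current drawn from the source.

Step 1 — Angular frequency: ω = 2π·f = 2π·126 = 791.7 rad/s.
Step 2 — Component impedances:
  Z1: Z = R = 31.8 Ω
  Z2: Z = 1/(jωC) = -j/(ω·C) = 0 - j1.263e+04 Ω
  Z3: Z = jωL = j·791.7·0.0722 = 0 + j57.16 Ω
Step 3 — With open output, the series arm Z2 and the output shunt Z3 appear in series to ground: Z2 + Z3 = 0 - j1.257e+04 Ω.
Step 4 — Parallel with input shunt Z1: Z_in = Z1 || (Z2 + Z3) = 31.8 - j0.08042 Ω = 31.8∠-0.1° Ω.
Step 5 — Source phasor: V = 48∠0.0° V = 48 V.
Step 6 — Ohm's law: I = V / Z_total = (48) / (31.8 - j0.08042) = 1.509 + j0.003817 A.
Step 7 — Convert to polar: |I| = 1.509 A, ∠I = 0.1°.

I = 1.509∠0.1° A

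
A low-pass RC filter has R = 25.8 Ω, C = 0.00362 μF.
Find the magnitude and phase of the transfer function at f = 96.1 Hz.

Step 1 — Angular frequency: ω = 2π·96.1 = 603.8 rad/s.
Step 2 — Transfer function: H(jω) = 1/(1 + jωRC).
Step 3 — Denominator: 1 + jωRC = 1 + j·603.8·25.8·3.62e-09 = 1 + j5.639e-05.
Step 4 — H = 1 - j5.639e-05.
Step 5 — Magnitude: |H| = 1 (-0.0 dB); phase: φ = -0.0°.

|H| = 1 (-0.0 dB), φ = -0.0°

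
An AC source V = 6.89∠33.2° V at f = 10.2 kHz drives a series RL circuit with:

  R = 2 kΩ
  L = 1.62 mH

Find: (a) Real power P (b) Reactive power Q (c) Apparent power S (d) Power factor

Step 1 — Angular frequency: ω = 2π·f = 2π·1.02e+04 = 6.409e+04 rad/s.
Step 2 — Component impedances:
  R: Z = R = 2000 Ω
  L: Z = jωL = j·6.409e+04·0.00162 = 0 + j103.8 Ω
Step 3 — Series combination: Z_total = R + L = 2000 + j103.8 Ω = 2003∠3.0° Ω.
Step 4 — Source phasor: V = 6.89∠33.2° V = 5.765 + j3.773 V.
Step 5 — Current: I = V / Z = 0.002973 + j0.001732 A = 0.00344∠30.2° A.
Step 6 — Complex power: S = V·I* = 0.02367 + j0.001229 VA.
Step 7 — Real power: P = Re(S) = 0.02367 W.
Step 8 — Reactive power: Q = Im(S) = 0.001229 VAR.
Step 9 — Apparent power: |S| = 0.0237 VA.
Step 10 — Power factor: PF = P/|S| = 0.9987 (lagging).

(a) P = 0.02367 W  (b) Q = 0.001229 VAR  (c) S = 0.0237 VA  (d) PF = 0.9987 (lagging)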